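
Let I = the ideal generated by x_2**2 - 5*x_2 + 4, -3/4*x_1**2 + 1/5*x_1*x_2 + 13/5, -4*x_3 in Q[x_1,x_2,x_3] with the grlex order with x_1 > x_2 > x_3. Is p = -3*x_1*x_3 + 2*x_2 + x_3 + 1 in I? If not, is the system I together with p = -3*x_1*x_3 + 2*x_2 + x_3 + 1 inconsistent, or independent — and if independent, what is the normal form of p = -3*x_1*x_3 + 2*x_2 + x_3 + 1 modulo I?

Adjoining -3*x_1*x_3 + 2*x_2 + x_3 + 1 makes the ideal the whole ring: the system is inconsistent.

First compute the reduced Gröbner basis of I by Buchberger's algorithm.
f_1 = x_2**2 - 5*x_2 + 4, LT = x_2**2.
f_2 = -3/4*x_1**2 + 1/5*x_1*x_2 + 13/5, LT = x_1**2.
f_3 = -4*x_3, LT = x_3.

S(f_1,f_2): leading monomials are coprime, so the S-polynomial reduces to 0 (Buchberger's first criterion).
S(f_1,f_3): leading monomials are coprime, so the S-polynomial reduces to 0 (Buchberger's first criterion).
S(f_2,f_3): leading monomials are coprime, so the S-polynomial reduces to 0 (Buchberger's first criterion).
Every S-polynomial of the final basis reduces to 0, so we have a Gröbner basis.
Inter-reduce: drop elements whose leading term is divisible by another's, tail-reduce, and make monic.
Reduced Gröbner basis: {x_1**2 - 4/15*x_1*x_2 - 52/15, x_2**2 - 5*x_2 + 4, x_3}.
Label its elements g_1 = x_1**2 - 4/15*x_1*x_2 - 52/15, g_2 = x_2**2 - 5*x_2 + 4, g_3 = x_3.

Reduce p = -3*x_1*x_3 + 2*x_2 + x_3 + 1 modulo G:
  leading term x_1*x_3: subtract (-3*x_1)·g_3 from -3*x_1*x_3 + 2*x_2 + x_3 + 1 → 2*x_2 + x_3 + 1
  leading term x_2: no divisor's leading term divides it; move 2*x_2 to the remainder.
  leading term x_3: subtract (1)·g_3 from x_3 + 1 → 1
  leading term 1: no divisor's leading term divides it; move 1 to the remainder.
  normal form = 2*x_2 + 1.
The normal form is nonzero, so p ∉ I. Since p minus its normal form lies in I, I + (p) = I + (r) where r = 2*x_2 + 1; decide whether this ideal is the whole ring.
Run Buchberger on G together with r (pairs among the g_i already reduce to 0 since G is a Gröbner basis):
g_1 = x_1**2 - 4/15*x_1*x_2 - 52/15, LT = x_1**2.
g_2 = x_2**2 - 5*x_2 + 4, LT = x_2**2.
g_3 = x_3, LT = x_3.
r = 2*x_2 + 1, LT = x_2.

S(g_1,g_2): leading monomials are coprime, so the S-polynomial reduces to 0 (Buchberger's first criterion).
S(g_1,g_3): leading monomials are coprime, so the S-polynomial reduces to 0 (Buchberger's first criterion).
S(g_1,r): leading monomials are coprime, so the S-polynomial reduces to 0 (Buchberger's first criterion).
S(g_2,g_3): leading monomials are coprime, so the S-polynomial reduces to 0 (Buchberger's first criterion).
S(g_2,r): lcm = x_2**2. S = -11/2*x_2 + 4.
  leading term x_2: subtract (-11/4)·r from -11/2*x_2 + 4 → 27/4
  leading term 1: no divisor's leading term divides it; move 27/4 to the remainder.
  remainder 27/4 ≠ 0; add m_5 = 27/4 to the basis.

S(g_3,r): leading monomials are coprime, so the S-polynomial reduces to 0 (Buchberger's first criterion).
S(g_1,m_5): leading monomials are coprime, so the S-polynomial reduces to 0 (Buchberger's first criterion).
S(g_2,m_5): leading monomials are coprime, so the S-polynomial reduces to 0 (Buchberger's first criterion).
S(g_3,m_5): leading monomials are coprime, so the S-polynomial reduces to 0 (Buchberger's first criterion).
S(r,m_5): leading monomials are coprime, so the S-polynomial reduces to 0 (Buchberger's first criterion).
Every S-polynomial of the final basis reduces to 0, so we have a Gröbner basis.
Inter-reduce: drop elements whose leading term is divisible by another's, tail-reduce, and make monic.
Reduced Gröbner basis: {1}.
The reduced Gröbner basis of I + (p) is {1}: the ideal is the whole ring, so the enlarged system has no common solution — adjoining p is inconsistent.

Ideal membership is decidable via reduction modulo a Gröbner basis.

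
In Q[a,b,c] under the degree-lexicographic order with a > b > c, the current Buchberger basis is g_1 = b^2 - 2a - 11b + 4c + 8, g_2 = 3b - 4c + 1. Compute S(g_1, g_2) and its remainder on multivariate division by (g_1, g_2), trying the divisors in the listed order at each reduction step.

S(g_1, g_2) = 4/3bc - 2a - 34/3b + 4c + 8; remainder on division = 16/9c^2 - 2a - 104/9c + 106/9.

lcm(LM(g_1), LM(g_2)) = b^2.
S = (lcm/LT(g_1))·g_1 − (lcm/LT(g_2))·g_2 = 4/3bc - 2a - 34/3b + 4c + 8.
Reduce S modulo (g_1, g_2) in that order:
  leading term bc: subtract (4/9c)·g_2 from 4/3bc - 2a - 34/3b + 4c + 8 → 16/9c^2 - 2a - 34/3b + 32/9c + 8
  leading term c^2: no divisor's leading term divides it; move 16/9c^2 to the remainder.
  leading term a: no divisor's leading term divides it; move -2a to the remainder.
  leading term b: subtract (-34/9)·g_2 from -34/3b + 32/9c + 8 → -104/9c + 106/9
  leading term c: no divisor's leading term divides it; move -104/9c to the remainder.
  leading term 1: no divisor's leading term divides it; move 106/9 to the remainder.
The remainder 16/9c^2 - 2a - 104/9c + 106/9 is nonzero, so it would be added as the next basis element.
This is the inner loop of Buchberger's algorithm — each nonzero remainder becomes a new basis element.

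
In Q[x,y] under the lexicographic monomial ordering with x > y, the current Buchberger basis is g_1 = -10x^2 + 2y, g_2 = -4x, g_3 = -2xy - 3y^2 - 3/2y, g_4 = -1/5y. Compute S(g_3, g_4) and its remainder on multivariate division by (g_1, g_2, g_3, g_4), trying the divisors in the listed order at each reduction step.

lcm(LM(g_3), LM(g_4)) = xy.
S = (lcm/LT(g_3))·g_3 − (lcm/LT(g_4))·g_4 = 3/2y^2 + 3/4y.
Reduce S modulo (g_1, g_2, g_3, g_4) in that order:
  leading term y^2: subtract (-15/2y)·g_4 from 3/2y^2 + 3/4y → 3/4y
  leading term y: subtract (-15/4)·g_4 from 3/4y → 0
The remainder is 0, so this S-polynomial contributes no new basis element.

S(g_3, g_4) = 3/2y^2 + 3/4y; remainder on division = 0.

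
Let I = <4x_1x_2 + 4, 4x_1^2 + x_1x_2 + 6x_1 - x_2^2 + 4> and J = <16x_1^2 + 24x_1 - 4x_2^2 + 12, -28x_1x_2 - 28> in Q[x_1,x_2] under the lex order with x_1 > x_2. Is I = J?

For a fixed monomial order, each ideal has a unique reduced Gröbner basis; comparing bases decides equality.
Buchberger on the first generating set:
f_1 = 4x_1x_2 + 4, LT = x_1x_2.
f_2 = 4x_1^2 + x_1x_2 + 6x_1 - x_2^2 + 4, LT = x_1^2.

S(f_1,f_2): lcm = x_1^2x_2. S = -1/4x_1x_2^2 - 3/2x_1x_2 + x_1 + 1/4x_2^3 - x_2.
  leading term x_1x_2^2: subtract (-1/16x_2)·f_1 from -1/4x_1x_2^2 - 3/2x_1x_2 + x_1 + 1/4x_2^3 - x_2 → -3/2x_1x_2 + x_1 + 1/4x_2^3 - 3/4x_2
  leading term x_1x_2: subtract (-3/8)·f_1 from -3/2x_1x_2 + x_1 + 1/4x_2^3 - 3/4x_2 → x_1 + 1/4x_2^3 - 3/4x_2 + 3/2
  leading term x_1: no divisor's leading term divides it; move x_1 to the remainder.
  leading term x_2^3: no divisor's leading term divides it; move 1/4x_2^3 to the remainder.
  leading term x_2: no divisor's leading term divides it; move -3/4x_2 to the remainder.
  leading term 1: no divisor's leading term divides it; move 3/2 to the remainder.
  remainder x_1 + 1/4x_2^3 - 3/4x_2 + 3/2 ≠ 0; add g_3 = x_1 + 1/4x_2^3 - 3/4x_2 + 3/2 to the basis.

S(f_1,g_3): lcm = x_1x_2. S = -1/4x_2^4 + 3/4x_2^2 - 3/2x_2 + 1.
  leading term x_2^4: no divisor's leading term divides it; move -1/4x_2^4 to the remainder.
  leading term x_2^2: no divisor's leading term divides it; move 3/4x_2^2 to the remainder.
  leading term x_2: no divisor's leading term divides it; move -3/2x_2 to the remainder.
  leading term 1: no divisor's leading term divides it; move 1 to the remainder.
  remainder -1/4x_2^4 + 3/4x_2^2 - 3/2x_2 + 1 ≠ 0; add g_4 = -1/4x_2^4 + 3/4x_2^2 - 3/2x_2 + 1 to the basis.

The other S-polynomials (S(f_2,g_3), S(f_1,g_4), S(f_2,g_4), S(g_3,g_4)) all reduce to 0 modulo the current basis, so we have a Gröbner basis.
Inter-reduce: drop elements whose leading term is divisible by another's, tail-reduce, and make monic.
Reduced Gröbner basis: {x_1 + 1/4x_2^3 - 3/4x_2 + 3/2, x_2^4 - 3x_2^2 + 6x_2 - 4}.

Buchberger on the second generating set:
h_1 = 16x_1^2 + 24x_1 - 4x_2^2 + 12, LT = x_1^2.
h_2 = -28x_1x_2 - 28, LT = x_1x_2.

S(h_1,h_2): lcm = x_1^2x_2. S = 3/2x_1x_2 - x_1 - 1/4x_2^3 + 3/4x_2.
  leading term x_1x_2: subtract (-3/56)·h_2 from 3/2x_1x_2 - x_1 - 1/4x_2^3 + 3/4x_2 → -x_1 - 1/4x_2^3 + 3/4x_2 - 3/2
  leading term x_1: no divisor's leading term divides it; move -x_1 to the remainder.
  leading term x_2^3: no divisor's leading term divides it; move -1/4x_2^3 to the remainder.
  leading term x_2: no divisor's leading term divides it; move 3/4x_2 to the remainder.
  leading term 1: no divisor's leading term divides it; move -3/2 to the remainder.
  remainder -x_1 - 1/4x_2^3 + 3/4x_2 - 3/2 ≠ 0; add k_3 = -x_1 - 1/4x_2^3 + 3/4x_2 - 3/2 to the basis.

S(h_2,k_3): lcm = x_1x_2. S = -1/4x_2^4 + 3/4x_2^2 - 3/2x_2 + 1.
  leading term x_2^4: no divisor's leading term divides it; move -1/4x_2^4 to the remainder.
  leading term x_2^2: no divisor's leading term divides it; move 3/4x_2^2 to the remainder.
  leading term x_2: no divisor's leading term divides it; move -3/2x_2 to the remainder.
  leading term 1: no divisor's leading term divides it; move 1 to the remainder.
  remainder -1/4x_2^4 + 3/4x_2^2 - 3/2x_2 + 1 ≠ 0; add k_4 = -1/4x_2^4 + 3/4x_2^2 - 3/2x_2 + 1 to the basis.

The other S-polynomials (S(h_1,k_3), S(h_1,k_4), S(h_2,k_4), S(k_3,k_4)) all reduce to 0 modulo the current basis, so we have a Gröbner basis.
Inter-reduce: drop elements whose leading term is divisible by another's, tail-reduce, and make monic.
Reduced Gröbner basis: {x_1 + 1/4x_2^3 - 3/4x_2 + 3/2, x_2^4 - 3x_2^2 + 6x_2 - 4}.

Same reduced basis, so the two generating sets span the same ideal.

Yes, the ideals are equal.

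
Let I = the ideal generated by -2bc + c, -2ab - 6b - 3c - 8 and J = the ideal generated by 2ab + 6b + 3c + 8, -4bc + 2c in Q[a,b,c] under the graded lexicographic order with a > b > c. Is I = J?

Yes, the ideals are equal.

Equality of ideals is decidable: compute both reduced Gröbner bases (unique for the ordering) and check whether they agree.
Buchberger on the first generating set:
f_1 = -2bc + c, LT = bc.
f_2 = -2ab - 6b - 3c - 8, LT = ab.

S(f_1,f_2): lcm = abc. S = -\tfrac{1}{2}ac - 3bc - \tfrac{3}{2}c^{2} - 4c.
  reduce S modulo (f_1, f_2):
  remainder -\tfrac{1}{2}ac - \tfrac{3}{2}c^{2} - \tfrac{11}{2}c ≠ 0; add g_3 = -\tfrac{1}{2}ac - \tfrac{3}{2}c^{2} - \tfrac{11}{2}c to the basis.

The other S-polynomials (S(f_1,g_3), S(f_2,g_3)) all reduce to 0 modulo the current basis, so we have a Gröbner basis.
Inter-reduce: drop elements whose leading term is divisible by another's, tail-reduce, and make monic.
Reduced Gröbner basis: {ab + 3b + \tfrac{3}{2}c + 4, ac + 3c^{2} + 11c, bc - \tfrac{1}{2}c}.

Buchberger on the second generating set:
h_1 = 2ab + 6b + 3c + 8, LT = ab.
h_2 = -4bc + 2c, LT = bc.

S(h_1,h_2): lcm = abc. S = \tfrac{1}{2}ac + 3bc + \tfrac{3}{2}c^{2} + 4c.
  reduce S modulo (h_1, h_2):
  remainder \tfrac{1}{2}ac + \tfrac{3}{2}c^{2} + \tfrac{11}{2}c ≠ 0; add k_3 = \tfrac{1}{2}ac + \tfrac{3}{2}c^{2} + \tfrac{11}{2}c to the basis.

The other S-polynomials (S(h_1,k_3), S(h_2,k_3)) all reduce to 0 modulo the current basis, so we have a Gröbner basis.
Inter-reduce: drop elements whose leading term is divisible by another's, tail-reduce, and make monic.
Reduced Gröbner basis: {ab + 3b + \tfrac{3}{2}c + 4, ac + 3c^{2} + 11c, bc - \tfrac{1}{2}c}.

These coincide, so the ideals are equal.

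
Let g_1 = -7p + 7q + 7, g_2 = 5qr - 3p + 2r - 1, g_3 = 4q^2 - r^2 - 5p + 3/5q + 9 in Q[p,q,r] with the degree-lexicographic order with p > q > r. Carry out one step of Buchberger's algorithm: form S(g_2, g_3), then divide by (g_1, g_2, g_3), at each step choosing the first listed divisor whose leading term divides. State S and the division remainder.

lcm(LM(g_2), LM(g_3)) = q^2r.
S = (lcm/LT(g_2))·g_2 − (lcm/LT(g_3))·g_3 = 1/4r^3 - 3/5pq + 5/4pr + 1/4qr - 1/5q - 9/4r.
Reduce S modulo (g_1, g_2, g_3) in that order:
  leading term r^3: no divisor's leading term divides it; move 1/4r^3 to the remainder.
  leading term pq: subtract (3/35q)·g_1 from -3/5pq + 5/4pr + 1/4qr - 1/5q - 9/4r → 5/4pr - 3/5q^2 + 1/4qr - 4/5q - 9/4r
  leading term pr: subtract (-5/28r)·g_1 from 5/4pr - 3/5q^2 + 1/4qr - 4/5q - 9/4r → -3/5q^2 + 3/2qr - 4/5q - r
  leading term q^2: subtract (-3/20)·g_3 from -3/5q^2 + 3/2qr - 4/5q - r → 3/2qr - 3/20r^2 - 3/4p - 71/100q - r + 27/20
  leading term qr: subtract (3/10)·g_2 from 3/2qr - 3/20r^2 - 3/4p - 71/100q - r + 27/20 → -3/20r^2 + 3/20p - 71/100q - 8/5r + 33/20
  leading term r^2: no divisor's leading term divides it; move -3/20r^2 to the remainder.
  leading term p: subtract (-3/140)·g_1 from 3/20p - 71/100q - 8/5r + 33/20 → -14/25q - 8/5r + 9/5
  leading term q: no divisor's leading term divides it; move -14/25q to the remainder.
  leading term r: no divisor's leading term divides it; move -8/5r to the remainder.
  leading term 1: no divisor's leading term divides it; move 9/5 to the remainder.
The remainder 1/4r^3 - 3/20r^2 - 14/25q - 8/5r + 9/5 is nonzero, so it would be added as the next basis element.
This is the inner loop of Buchberger's algorithm — each nonzero remainder becomes a new basis element.

S(g_2, g_3) = 1/4r^3 - 3/5pq + 5/4pr + 1/4qr - 1/5q - 9/4r; remainder on division = 1/4r^3 - 3/20r^2 - 14/25q - 8/5r + 9/5.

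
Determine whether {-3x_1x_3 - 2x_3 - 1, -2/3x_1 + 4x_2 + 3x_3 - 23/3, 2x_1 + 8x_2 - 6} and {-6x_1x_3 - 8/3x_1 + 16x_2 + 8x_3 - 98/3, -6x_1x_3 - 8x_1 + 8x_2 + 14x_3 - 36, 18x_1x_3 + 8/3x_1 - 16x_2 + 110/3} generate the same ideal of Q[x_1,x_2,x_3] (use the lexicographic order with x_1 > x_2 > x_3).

Yes, the ideals are equal.

Two ideals are equal iff their reduced Gröbner bases coincide (the reduced basis is unique for a fixed ordering).
Buchberger on the first generating set:
f_1 = -3x_1x_3 - 2x_3 - 1, LT = x_1x_3.
f_2 = -2/3x_1 + 4x_2 + 3x_3 - 23/3, LT = x_1.
f_3 = 2x_1 + 8x_2 - 6, LT = x_1.

S(f_1,f_2): lcm = x_1x_3. S = 6x_2x_3 + 9/2x_3^2 - 65/6x_3 + 1/3.
  reduce S modulo (f_1, f_2, f_3):
  remainder 6x_2x_3 + 9/2x_3^2 - 65/6x_3 + 1/3 ≠ 0; add g_4 = 6x_2x_3 + 9/2x_3^2 - 65/6x_3 + 1/3 to the basis.

S(f_1,f_3): lcm = x_1x_3. S = -4x_2x_3 + 11/3x_3 + 1/3.
  reduce S modulo (f_1, f_2, f_3, g_4):
  remainder 3x_3^2 - 32/9x_3 + 5/9 ≠ 0; add g_5 = 3x_3^2 - 32/9x_3 + 5/9 to the basis.

S(f_2,f_3): lcm = x_1. S = -10x_2 - 9/2x_3 + 29/2.
  reduce S modulo (f_1, f_2, f_3, g_4, g_5):
  remainder -10x_2 - 9/2x_3 + 29/2 ≠ 0; add g_6 = -10x_2 - 9/2x_3 + 29/2 to the basis.

The other S-polynomials (S(f_1,g_4), S(f_2,g_4), S(f_3,g_4), S(f_1,g_5), S(f_2,g_5), S(f_3,g_5), S(g_4,g_5), S(f_1,g_6), S(f_2,g_6), S(f_3,g_6), S(g_4,g_6), S(g_5,g_6)) all reduce to 0 modulo the current basis, so we have a Gröbner basis.
Inter-reduce: drop elements whose leading term is divisible by another's, tail-reduce, and make monic.
Reduced Gröbner basis: {x_1 - 9/5x_3 + 14/5, x_2 + 9/20x_3 - 29/20, x_3^2 - 32/27x_3 + 5/27}.

Buchberger on the second generating set:
h_1 = -6x_1x_3 - 8/3x_1 + 16x_2 + 8x_3 - 98/3, LT = x_1x_3.
h_2 = -6x_1x_3 - 8x_1 + 8x_2 + 14x_3 - 36, LT = x_1x_3.
h_3 = 18x_1x_3 + 8/3x_1 - 16x_2 + 110/3, LT = x_1x_3.

S(h_1,h_2): lcm = x_1x_3. S = -8/9x_1 - 4/3x_2 + x_3 - 5/9.
  reduce S modulo (h_1, h_2, h_3):
  remainder -8/9x_1 - 4/3x_2 + x_3 - 5/9 ≠ 0; add k_4 = -8/9x_1 - 4/3x_2 + x_3 - 5/9 to the basis.

S(h_1,h_3): lcm = x_1x_3. S = 8/27x_1 - 16/9x_2 - 4/3x_3 + 92/27.
  reduce S modulo (h_1, h_2, h_3, k_4):
  remainder -20/9x_2 - x_3 + 29/9 ≠ 0; add k_5 = -20/9x_2 - x_3 + 29/9 to the basis.

S(h_1,k_4): lcm = x_1x_3. S = 4/9x_1 - 3/2x_2x_3 - 8/3x_2 + 9/8x_3^2 - 47/24x_3 + 49/9.
  reduce S modulo (h_1, h_2, h_3, k_4, k_5):
  remainder 9/5x_3^2 - 32/15x_3 + 1/3 ≠ 0; add k_6 = 9/5x_3^2 - 32/15x_3 + 1/3 to the basis.

The other S-polynomials (S(h_2,h_3), S(h_2,k_4), S(h_3,k_4), S(h_1,k_5), S(h_2,k_5), S(h_3,k_5), S(k_4,k_5), S(h_1,k_6), S(h_2,k_6), S(h_3,k_6), S(k_4,k_6), S(k_5,k_6)) all reduce to 0 modulo the current basis, so we have a Gröbner basis.
Inter-reduce: drop elements whose leading term is divisible by another's, tail-reduce, and make monic.
Reduced Gröbner basis: {x_1 - 9/5x_3 + 14/5, x_2 + 9/20x_3 - 29/20, x_3^2 - 32/27x_3 + 5/27}.

The two bases agree; hence the ideals are identical.
The same test decides containment: I ⊆ J iff every generator of I reduces to 0 modulo a Gröbner basis of J.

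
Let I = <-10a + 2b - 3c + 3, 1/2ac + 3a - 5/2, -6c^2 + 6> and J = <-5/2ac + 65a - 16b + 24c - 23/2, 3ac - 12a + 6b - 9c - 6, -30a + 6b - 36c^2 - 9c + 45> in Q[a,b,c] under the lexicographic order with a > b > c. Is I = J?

Yes, the ideals are equal.

Since reduced Gröbner bases are canonical representatives of ideals under a given ordering, it suffices to compute and compare them.
Buchberger on the first generating set:
f_1 = -10a + 2b - 3c + 3, LT = a.
f_2 = 1/2ac + 3a - 5/2, LT = ac.
f_3 = -6c^2 + 6, LT = c^2.

S(f_1,f_2): lcm = ac. S = -6a - 1/5bc + 3/10c^2 - 3/10c + 5.
  reduce S modulo (f_1, f_2, f_3):
  remainder -1/5bc - 6/5b + 3/2c + 7/2 ≠ 0; add g_4 = -1/5bc - 6/5b + 3/2c + 7/2 to the basis.

S(f_2,f_3): lcm = ac^2. S = 6ac + a - 5c.
  reduce S modulo (f_1, f_2, f_3, g_4):
  remainder -7b + 11/2c + 39/2 ≠ 0; add g_5 = -7b + 11/2c + 39/2 to the basis.

The other S-polynomials (S(f_1,f_3), S(f_1,g_4), S(f_2,g_4), S(f_3,g_4), S(f_1,g_5), S(f_2,g_5), S(f_3,g_5), S(g_4,g_5)) all reduce to 0 modulo the current basis, so we have a Gröbner basis.
Inter-reduce: drop elements whose leading term is divisible by another's, tail-reduce, and make monic.
Reduced Gröbner basis: {a + 1/7c - 6/7, b - 11/14c - 39/14, c^2 - 1}.

Buchberger on the second generating set:
h_1 = -5/2ac + 65a - 16b + 24c - 23/2, LT = ac.
h_2 = 3ac - 12a + 6b - 9c - 6, LT = ac.
h_3 = -30a + 6b - 36c^2 - 9c + 45, LT = a.

S(h_1,h_2): lcm = ac. S = -22a + 22/5b - 33/5c + 33/5.
  reduce S modulo (h_1, h_2, h_3):
  remainder 132/5c^2 - 132/5 ≠ 0; add k_4 = 132/5c^2 - 132/5 to the basis.

S(h_1,h_3): lcm = ac. S = -26a + 1/5bc + 32/5b - 6/5c^3 - 3/10c^2 - 81/10c + 23/5.
  reduce S modulo (h_1, h_2, h_3, k_4):
  remainder 1/5bc + 6/5b - 3/2c - 7/2 ≠ 0; add k_5 = 1/5bc + 6/5b - 3/2c - 7/2 to the basis.

S(h_1,k_4): lcm = ac^2. S = -26ac + a + 32/5bc - 48/5c^2 + 23/5c.
  reduce S modulo (h_1, h_2, h_3, k_4, k_5):
  remainder -7b + 11/2c + 39/2 ≠ 0; add k_6 = -7b + 11/2c + 39/2 to the basis.

The other S-polynomials (S(h_2,h_3), S(h_2,k_4), S(h_3,k_4), S(h_1,k_5), S(h_2,k_5), S(h_3,k_5), S(k_4,k_5), S(h_1,k_6), S(h_2,k_6), S(h_3,k_6), S(k_4,k_6), S(k_5,k_6)) all reduce to 0 modulo the current basis, so we have a Gröbner basis.
Inter-reduce: drop elements whose leading term is divisible by another's, tail-reduce, and make monic.
Reduced Gröbner basis: {a + 1/7c - 6/7, b - 11/14c - 39/14, c^2 - 1}.

These coincide, so the ideals are equal.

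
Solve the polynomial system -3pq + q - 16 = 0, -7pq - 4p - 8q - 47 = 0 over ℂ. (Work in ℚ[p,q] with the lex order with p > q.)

{(35/12, -64/31), (-5, 1)}

Compute a lex Gröbner basis by Buchberger's algorithm.
f_1 = -3pq + q - 16, LT = pq.
f_2 = -7pq - 4p - 8q - 47, LT = pq.

S(f_1,f_2): lcm = pq. S = -4/7p - 31/21q - 29/21.
  leading term p: no divisor's leading term divides it; move -4/7p to the remainder.
  leading term q: no divisor's leading term divides it; move -31/21q to the remainder.
  leading term 1: no divisor's leading term divides it; move -29/21 to the remainder.
  remainder -4/7p - 31/21q - 29/21 ≠ 0; add h_3 = -4/7p - 31/21q - 29/21 to the basis.

S(f_1,h_3): lcm = pq. S = -31/12q² - 11/4q + 16/3.
  leading term q²: no divisor's leading term divides it; move -31/12q² to the remainder.
  leading term q: no divisor's leading term divides it; move -11/4q to the remainder.
  leading term 1: no divisor's leading term divides it; move 16/3 to the remainder.
  remainder -31/12q² - 11/4q + 16/3 ≠ 0; add h_4 = -31/12q² - 11/4q + 16/3 to the basis.

The other S-polynomials (S(f_2,h_3), S(f_1,h_4), S(f_2,h_4), S(h_3,h_4)) all reduce to 0 modulo the current basis, so we have a Gröbner basis.
Inter-reduce: drop elements whose leading term is divisible by another's, tail-reduce, and make monic.
Reduced Gröbner basis: {p + 31/12q + 29/12, q² + 33/31q - 64/31}.

The lex basis is triangular: the last element involves only q. Solving q² + 33/31q - 64/31 = 0 gives q ∈ {-64/31, 1}; substituting each value into the earlier elements determines the remaining variables.
  q = -64/31: the earlier basis element becomes p - 35/12 = 0, giving p = 35/12 — point (35/12, -64/31).
  q = 1: the earlier basis element becomes p + 5 = 0, giving p = -5 — point (-5, 1).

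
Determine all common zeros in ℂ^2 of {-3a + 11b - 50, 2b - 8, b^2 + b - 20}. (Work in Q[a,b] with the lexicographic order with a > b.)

Compute a lex Gröbner basis by Buchberger's algorithm.
f_1 = -3a + 11b - 50, LT = a.
f_2 = 2b - 8, LT = b.
f_3 = b^2 + b - 20, LT = b^2.

The S-polynomials (S(f_1,f_2), S(f_1,f_3), S(f_2,f_3)) all reduce to 0 modulo the current basis, so we have a Gröbner basis.
Inter-reduce: drop elements whose leading term is divisible by another's, tail-reduce, and make monic.
Reduced Gröbner basis: {a + 2, b - 4}.

A lex Gröbner basis eliminates variables successively. Here b - 4 depends only on b, with roots {4}; lifting each root through the earlier basis elements recovers the full solutions.
  b = 4: the earlier basis element becomes a + 2 = 0, giving a = -2 — point (-2, 4).

{(-2, 4)}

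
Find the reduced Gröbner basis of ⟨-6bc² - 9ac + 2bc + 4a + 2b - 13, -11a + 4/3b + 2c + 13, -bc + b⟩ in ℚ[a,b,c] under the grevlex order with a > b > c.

f_1 = -6bc² - 9ac + 2bc + 4a + 2b - 13, LT = bc².
f_2 = -11a + 4/3b + 2c + 13, LT = a.
f_3 = -bc + b, LT = bc.

S(f_1,f_2): leading monomials are coprime, so the S-polynomial reduces to 0 (Buchberger's first criterion).
S(f_1,f_3): lcm = bc². S = 3/2ac + ⅔bc - ⅔a - ⅓b + 13/6.
  leading term ac: subtract (-3/22c)·f_2 from 3/2ac + ⅔bc - ⅔a - ⅓b + 13/6 → 28/33bc + 3/11c² - ⅔a - ⅓b + 39/22c + 13/6
  leading term bc: subtract (-28/33)·f_3 from 28/33bc + 3/11c² - ⅔a - ⅓b + 39/22c + 13/6 → 3/11c² - ⅔a + 17/33b + 39/22c + 13/6
  leading term c²: no divisor's leading term divides it; move 3/11c² to the remainder.
  leading term a: subtract (2/33)·f_2 from -⅔a + 17/33b + 39/22c + 13/6 → 43/99b + 109/66c + 91/66
  leading term b: no divisor's leading term divides it; move 43/99b to the remainder.
  leading term c: no divisor's leading term divides it; move 109/66c to the remainder.
  leading term 1: no divisor's leading term divides it; move 91/66 to the remainder.
  remainder 3/11c² + 43/99b + 109/66c + 91/66 ≠ 0; add g_4 = 3/11c² + 43/99b + 109/66c + 91/66 to the basis.

S(f_2,f_3): leading monomials are coprime, so the S-polynomial reduces to 0 (Buchberger's first criterion).
S(f_1,g_4): lcm = bc². S = -43/27b² + 3/2ac - 115/18bc - ⅔a - 97/18b + 13/6.
  leading term b²: no divisor's leading term divides it; move -43/27b² to the remainder.
  leading term ac: subtract (-3/22c)·f_2 from 3/2ac - 115/18bc - ⅔a - 97/18b + 13/6 → -1229/198bc + 3/11c² - ⅔a - 97/18b + 39/22c + 13/6
  leading term bc: subtract (1229/198)·f_3 from -1229/198bc + 3/11c² - ⅔a - 97/18b + 39/22c + 13/6 → 3/11c² - ⅔a - 1148/99b + 39/22c + 13/6
  leading term c²: subtract (1)·g_4 from 3/11c² - ⅔a - 1148/99b + 39/22c + 13/6 → -⅔a - 397/33b + 4/33c + 26/33
  leading term a: subtract (2/33)·f_2 from -⅔a - 397/33b + 4/33c + 26/33 → -109/9b
  leading term b: no divisor's leading term divides it; move -109/9b to the remainder.
  remainder -43/27b² - 109/9b ≠ 0; add g_5 = -43/27b² - 109/9b to the basis.

S(f_2,g_4): leading monomials are coprime, so the S-polynomial reduces to 0 (Buchberger's first criterion).
S(f_3,g_4): lcm = bc². S = -43/27b² - 127/18bc - 91/18b.
  leading term b²: subtract (1)·g_5 from -43/27b² - 127/18bc - 91/18b → -127/18bc + 127/18b
  leading term bc: subtract (127/18)·f_3 from -127/18bc + 127/18b → 0
  remainder 0.

S(f_1,g_5): lcm = b²c². S = 3/2abc - ⅓b²c - 327/43bc² - ⅔ab - ⅓b² + 13/6b.
  leading term abc: subtract (-3/22bc)·f_2 from 3/2abc - ⅓b²c - 327/43bc² - ⅔ab - ⅓b² + 13/6b → -5/33b²c - 3468/473bc² - ⅔ab - ⅓b² + 39/22bc + 13/6b
  leading term b²c: subtract (5/33b)·f_3 from -5/33b²c - 3468/473bc² - ⅔ab - ⅓b² + 39/22bc + 13/6b → -3468/473bc² - ⅔ab - 16/33b² + 39/22bc + 13/6b
  leading term bc²: subtract (578/473)·f_1 from -3468/473bc² - ⅔ab - 16/33b² + 39/22bc + 13/6b → -⅔ab - 16/33b² + 5202/473ac - 635/946bc - 2312/473a - 787/2838b + 7514/473
  leading term ab: subtract (2/33b)·f_2 from -⅔ab - 16/33b² + 5202/473ac - 635/946bc - 2312/473a - 787/2838b + 7514/473 → -56/99b² + 5202/473ac - 2249/2838bc - 2312/473a - 3023/2838b + 7514/473
  leading term b²: subtract (168/473)·g_5 from -56/99b² + 5202/473ac - 2249/2838bc - 2312/473a - 3023/2838b + 7514/473 → 5202/473ac - 2249/2838bc - 2312/473a + 835/258b + 7514/473
  leading term ac: subtract (-5202/5203c)·f_2 from 5202/473ac - 2249/2838bc - 2312/473a + 835/258b + 7514/473 → 16877/31218bc + 10404/5203c² - 2312/473a + 835/258b + 67626/5203c + 7514/473
  leading term bc: subtract (-16877/31218)·f_3 from 16877/31218bc + 10404/5203c² - 2312/473a + 835/258b + 67626/5203c + 7514/473 → 10404/5203c² - 2312/473a + 19652/5203b + 67626/5203c + 7514/473
  leading term c²: subtract (3468/473)·g_4 from 10404/5203c² - 2312/473a + 19652/5203b + 67626/5203c + 7514/473 → -2312/473a + 9248/15609b + 4624/5203c + 30056/5203
  leading term a: subtract (2312/5203)·f_2 from -2312/473a + 9248/15609b + 4624/5203c + 30056/5203 → 0
  remainder 0.

S(f_2,g_5): leading monomials are coprime, so the S-polynomial reduces to 0 (Buchberger's first criterion).
S(f_3,g_5): lcm = b²c. S = -b² - 327/43bc.
  leading term b²: subtract (27/43)·g_5 from -b² - 327/43bc → -327/43bc + 327/43b
  leading term bc: subtract (327/43)·f_3 from -327/43bc + 327/43b → 0
  remainder 0.

S(g_4,g_5): leading monomials are coprime, so the S-polynomial reduces to 0 (Buchberger's first criterion).
Every S-polynomial of the final basis reduces to 0, so we have a Gröbner basis.
Inter-reduce: drop elements whose leading term is divisible by another's, tail-reduce, and make monic.

G = {b² + 327/43b, bc - b, c² + 43/27b + 109/18c + 91/18, a - 4/33b - 2/11c - 13/11}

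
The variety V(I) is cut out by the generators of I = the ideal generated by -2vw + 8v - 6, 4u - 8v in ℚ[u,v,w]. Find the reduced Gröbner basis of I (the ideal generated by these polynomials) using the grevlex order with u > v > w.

G = {vw - 4v + 3, u - 2v}

f_1 = -2vw + 8v - 6, LT = vw.
f_2 = 4u - 8v, LT = u.

The S-polynomials (S(f_1,f_2)) all reduce to 0 modulo the current basis, so we have a Gröbner basis.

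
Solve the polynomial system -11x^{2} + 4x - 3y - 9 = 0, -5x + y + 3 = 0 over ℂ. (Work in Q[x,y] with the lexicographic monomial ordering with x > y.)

Compute a lex Gröbner basis by Buchberger's algorithm.
f_1 = -11x^{2} + 4x - 3y - 9, LT = x^{2}.
f_2 = -5x + y + 3, LT = x.

S(f_1,f_2): lcm = x^{2}. S = \tfrac{1}{5}xy + \tfrac{13}{55}x + \tfrac{3}{11}y + \tfrac{9}{11}.
  leading term xy: subtract (-\tfrac{1}{25}y)·f_2 from \tfrac{1}{5}xy + \tfrac{13}{55}x + \tfrac{3}{11}y + \tfrac{9}{11} → \tfrac{13}{55}x + \tfrac{1}{25}y^{2} + \tfrac{108}{275}y + \tfrac{9}{11}
  leading term x: subtract (-\tfrac{13}{275})·f_2 from \tfrac{13}{55}x + \tfrac{1}{25}y^{2} + \tfrac{108}{275}y + \tfrac{9}{11} → \tfrac{1}{25}y^{2} + \tfrac{11}{25}y + \tfrac{24}{25}
  leading term y^{2}: no divisor's leading term divides it; move \tfrac{1}{25}y^{2} to the remainder.
  leading term y: no divisor's leading term divides it; move \tfrac{11}{25}y to the remainder.
  leading term 1: no divisor's leading term divides it; move \tfrac{24}{25} to the remainder.
  remainder \tfrac{1}{25}y^{2} + \tfrac{11}{25}y + \tfrac{24}{25} ≠ 0; add h_3 = \tfrac{1}{25}y^{2} + \tfrac{11}{25}y + \tfrac{24}{25} to the basis.

S(f_1,h_3): leading monomials are coprime, so the S-polynomial reduces to 0 (Buchberger's first criterion).
S(f_2,h_3): leading monomials are coprime, so the S-polynomial reduces to 0 (Buchberger's first criterion).
Every S-polynomial of the final basis reduces to 0, so we have a Gröbner basis.
Inter-reduce: drop elements whose leading term is divisible by another's, tail-reduce, and make monic.
Reduced Gröbner basis: {x - \tfrac{1}{5}y - \tfrac{3}{5}, y^{2} + 11y + 24}.

The lex basis is triangular: the last element involves only y. Solving y^{2} + 11y + 24 = 0 gives y ∈ {-8, -3}; substituting each value into the earlier elements determines the remaining variables.
  y = -8: the earlier basis element becomes x + 1 = 0, giving x = -1 — point (-1, -8).
  y = -3: the earlier basis element becomes x = 0, giving x = 0 — point (0, -3).
Substituting each solution back into the original system confirms all equations vanish.

{(-1, -8), (0, -3)}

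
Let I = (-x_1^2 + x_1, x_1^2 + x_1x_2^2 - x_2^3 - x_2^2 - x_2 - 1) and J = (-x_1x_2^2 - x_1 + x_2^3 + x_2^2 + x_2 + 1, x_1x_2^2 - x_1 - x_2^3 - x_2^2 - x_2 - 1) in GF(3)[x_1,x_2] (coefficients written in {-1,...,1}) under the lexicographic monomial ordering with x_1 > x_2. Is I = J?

No, the ideals differ.

Equality of ideals is decidable: compute both reduced Gröbner bases (unique for the ordering) and check whether they agree.
Buchberger on the first generating set:
f_1 = -x_1^2 + x_1, LT = x_1^2.
f_2 = x_1^2 + x_1x_2^2 - x_2^3 - x_2^2 - x_2 - 1, LT = x_1^2.

S(f_1,f_2): lcm = x_1^2. S = -x_1x_2^2 - x_1 + x_2^3 + x_2^2 + x_2 + 1.
  reduce S modulo (f_1, f_2):
  remainder -x_1x_2^2 - x_1 + x_2^3 + x_2^2 + x_2 + 1 ≠ 0; add g_3 = -x_1x_2^2 - x_1 + x_2^3 + x_2^2 + x_2 + 1 to the basis.

S(f_1,g_3): lcm = x_1^2x_2^2. S = -x_1^2 + x_1x_2^3 + x_1x_2 + x_1.
  reduce S modulo (f_1, f_2, g_3):
  remainder x_2^4 + x_2^3 + x_2^2 + x_2 ≠ 0; add g_4 = x_2^4 + x_2^3 + x_2^2 + x_2 to the basis.

The other S-polynomials (S(f_2,g_3), S(f_1,g_4), S(f_2,g_4), S(g_3,g_4)) all reduce to 0 modulo the current basis, so we have a Gröbner basis.
Inter-reduce: drop elements whose leading term is divisible by another's, tail-reduce, and make monic.
Reduced Gröbner basis: {x_1^2 - x_1, x_1x_2^2 + x_1 - x_2^3 - x_2^2 - x_2 - 1, x_2^4 + x_2^3 + x_2^2 + x_2}.

Buchberger on the second generating set:
h_1 = -x_1x_2^2 - x_1 + x_2^3 + x_2^2 + x_2 + 1, LT = x_1x_2^2.
h_2 = x_1x_2^2 - x_1 - x_2^3 - x_2^2 - x_2 - 1, LT = x_1x_2^2.

S(h_1,h_2): lcm = x_1x_2^2. S = -x_1.
  reduce S modulo (h_1, h_2):
  remainder -x_1 ≠ 0; add k_3 = -x_1 to the basis.

S(h_1,k_3): lcm = x_1x_2^2. S = x_1 - x_2^3 - x_2^2 - x_2 - 1.
  reduce S modulo (h_1, h_2, k_3):
  remainder -x_2^3 - x_2^2 - x_2 - 1 ≠ 0; add k_4 = -x_2^3 - x_2^2 - x_2 - 1 to the basis.

The other S-polynomials (S(h_2,k_3), S(h_1,k_4), S(h_2,k_4), S(k_3,k_4)) all reduce to 0 modulo the current basis, so we have a Gröbner basis.
Inter-reduce: drop elements whose leading term is divisible by another's, tail-reduce, and make monic.
Reduced Gröbner basis: {x_1, x_2^3 + x_2^2 + x_2 + 1}.

The bases are distinct; the ideals are different.
The same test decides containment: I ⊆ J iff every generator of I reduces to 0 modulo a Gröbner basis of J.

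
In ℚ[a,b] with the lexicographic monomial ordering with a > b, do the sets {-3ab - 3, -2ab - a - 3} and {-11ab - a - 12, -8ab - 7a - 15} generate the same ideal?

Two ideals are equal iff their reduced Gröbner bases coincide (the reduced basis is unique for a fixed ordering).
Buchberger on the first generating set:
f_1 = -3ab - 3, LT = ab.
f_2 = -2ab - a - 3, LT = ab.

S(f_1,f_2): lcm = ab. S = -½a - ½.
  reduce S modulo (f_1, f_2):
  remainder -½a - ½ ≠ 0; add g_3 = -½a - ½ to the basis.

S(f_1,g_3): lcm = ab. S = -b + 1.
  reduce S modulo (f_1, f_2, g_3):
  remainder -b + 1 ≠ 0; add g_4 = -b + 1 to the basis.

The other S-polynomials (S(f_2,g_3), S(f_1,g_4), S(f_2,g_4), S(g_3,g_4)) all reduce to 0 modulo the current basis, so we have a Gröbner basis.
Inter-reduce: drop elements whose leading term is divisible by another's, tail-reduce, and make monic.
Reduced Gröbner basis: {a + 1, b - 1}.

Buchberger on the second generating set:
h_1 = -11ab - a - 12, LT = ab.
h_2 = -8ab - 7a - 15, LT = ab.

S(h_1,h_2): lcm = ab. S = -69/88a - 69/88.
  reduce S modulo (h_1, h_2):
  remainder -69/88a - 69/88 ≠ 0; add k_3 = -69/88a - 69/88 to the basis.

S(h_1,k_3): lcm = ab. S = 1/11a - b + 12/11.
  reduce S modulo (h_1, h_2, k_3):
  remainder -b + 1 ≠ 0; add k_4 = -b + 1 to the basis.

The other S-polynomials (S(h_2,k_3), S(h_1,k_4), S(h_2,k_4), S(k_3,k_4)) all reduce to 0 modulo the current basis, so we have a Gröbner basis.
Inter-reduce: drop elements whose leading term is divisible by another's, tail-reduce, and make monic.
Reduced Gröbner basis: {a + 1, b - 1}.

These coincide, so the ideals are equal.

Yes, the ideals are equal.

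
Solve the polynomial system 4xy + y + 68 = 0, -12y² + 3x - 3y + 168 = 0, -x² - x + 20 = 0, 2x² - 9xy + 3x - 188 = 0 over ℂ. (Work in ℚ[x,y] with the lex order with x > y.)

{(4, -4)}

Compute a lex Gröbner basis by Buchberger's algorithm.
f_1 = 4xy + y + 68, LT = xy.
f_2 = 3x - 12y² - 3y + 168, LT = x.
f_3 = -x² - x + 20, LT = x².
f_4 = 2x² - 9xy + 3x - 188, LT = x².

S(f_1,f_2): lcm = xy. S = 4y³ + y² - 223/4y + 17.
  leading term y³: no divisor's leading term divides it; move 4y³ to the remainder.
  leading term y²: no divisor's leading term divides it; move y² to the remainder.
  leading term y: no divisor's leading term divides it; move -223/4y to the remainder.
  leading term 1: no divisor's leading term divides it; move 17 to the remainder.
  remainder 4y³ + y² - 223/4y + 17 ≠ 0; add h_5 = 4y³ + y² - 223/4y + 17 to the basis.

S(f_1,f_3): lcm = x²y. S = -¾xy + 17x + 20y.
  leading term xy: subtract (-3/16)·f_1 from -¾xy + 17x + 20y → 17x + 323/16y + 51/4
  leading term x: subtract (17/3)·f_2 from 17x + 323/16y + 51/4 → 68y² + 595/16y - 3757/4
  leading term y²: no divisor's leading term divides it; move 68y² to the remainder.
  leading term y: no divisor's leading term divides it; move 595/16y to the remainder.
  leading term 1: no divisor's leading term divides it; move -3757/4 to the remainder.
  remainder 68y² + 595/16y - 3757/4 ≠ 0; add h_6 = 68y² + 595/16y - 3757/4 to the basis.

S(f_1,f_4): lcm = x²y. S = 9/2xy² - 5/4xy + 17x + 94y.
  leading term xy²: subtract (9/8y)·f_1 from 9/2xy² - 5/4xy + 17x + 94y → -5/4xy + 17x - 9/8y² + 35/2y
  leading term xy: subtract (-5/16)·f_1 from -5/4xy + 17x - 9/8y² + 35/2y → 17x - 9/8y² + 285/16y + 85/4
  leading term x: subtract (17/3)·f_2 from 17x - 9/8y² + 285/16y + 85/4 → 535/8y² + 557/16y - 3723/4
  leading term y²: subtract (535/544)·h_6 from 535/8y² + 557/16y - 3723/4 → -901/512y - 901/128
  leading term y: no divisor's leading term divides it; move -901/512y to the remainder.
  leading term 1: no divisor's leading term divides it; move -901/128 to the remainder.
  remainder -901/512y - 901/128 ≠ 0; add h_7 = -901/512y - 901/128 to the basis.

The other S-polynomials (S(f_2,f_3), S(f_2,f_4), S(f_3,f_4), S(f_1,h_5), S(f_2,h_5), S(f_3,h_5), S(f_4,h_5), S(f_1,h_6), S(f_2,h_6), S(f_3,h_6), S(f_4,h_6), S(h_5,h_6), S(f_1,h_7), S(f_2,h_7), S(f_3,h_7), S(f_4,h_7), S(h_5,h_7), S(h_6,h_7)) all reduce to 0 modulo the current basis, so we have a Gröbner basis.
Inter-reduce: drop elements whose leading term is divisible by another's, tail-reduce, and make monic.
Reduced Gröbner basis: {x - 4, y + 4}.

The lex basis is triangular: the last element involves only y. Solving y + 4 = 0 gives y ∈ {-4}; substituting each value into the earlier elements determines the remaining variables.
  y = -4: the earlier basis element becomes x - 4 = 0, giving x = 4 — point (4, -4).
Substituting each solution back into the original system confirms all equations vanish.
Zero-dimensionality of the ideal guarantees finitely many solutions over ℂ.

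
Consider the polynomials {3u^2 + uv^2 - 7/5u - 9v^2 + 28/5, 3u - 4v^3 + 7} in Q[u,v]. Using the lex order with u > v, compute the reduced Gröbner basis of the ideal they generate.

G = {u - 4/3v^3 + 7/3, v^6 + 1/4v^5 - 77/20v^3 - 17/8v^2 + 189/40}

The reduced Gröbner basis is the canonical form of the ideal for this ordering.

f_1 = 3u^2 + uv^2 - 7/5u - 9v^2 + 28/5, LT = u^2.
f_2 = 3u - 4v^3 + 7, LT = u.

S(f_1,f_2): lcm = u^2. S = 4/3uv^3 + 1/3uv^2 - 14/5u - 3v^2 + 28/15.
  leading term uv^3: subtract (4/9v^3)·f_2 from 4/3uv^3 + 1/3uv^2 - 14/5u - 3v^2 + 28/15 → 1/3uv^2 - 14/5u + 16/9v^6 - 28/9v^3 - 3v^2 + 28/15
  leading term uv^2: subtract (1/9v^2)·f_2 from 1/3uv^2 - 14/5u + 16/9v^6 - 28/9v^3 - 3v^2 + 28/15 → -14/5u + 16/9v^6 + 4/9v^5 - 28/9v^3 - 34/9v^2 + 28/15
  leading term u: subtract (-14/15)·f_2 from -14/5u + 16/9v^6 + 4/9v^5 - 28/9v^3 - 34/9v^2 + 28/15 → 16/9v^6 + 4/9v^5 - 308/45v^3 - 34/9v^2 + 42/5
  leading term v^6: no divisor's leading term divides it; move 16/9v^6 to the remainder.
  leading term v^5: no divisor's leading term divides it; move 4/9v^5 to the remainder.
  leading term v^3: no divisor's leading term divides it; move -308/45v^3 to the remainder.
  leading term v^2: no divisor's leading term divides it; move -34/9v^2 to the remainder.
  leading term 1: no divisor's leading term divides it; move 42/5 to the remainder.
  remainder 16/9v^6 + 4/9v^5 - 308/45v^3 - 34/9v^2 + 42/5 ≠ 0; add g_3 = 16/9v^6 + 4/9v^5 - 308/45v^3 - 34/9v^2 + 42/5 to the basis.

S(f_1,g_3): leading monomials are coprime, so the S-polynomial reduces to 0 (Buchberger's first criterion).
S(f_2,g_3): leading monomials are coprime, so the S-polynomial reduces to 0 (Buchberger's first criterion).
Every S-polynomial of the final basis reduces to 0, so we have a Gröbner basis.
Inter-reduce: drop elements whose leading term is divisible by another's, tail-reduce, and make monic.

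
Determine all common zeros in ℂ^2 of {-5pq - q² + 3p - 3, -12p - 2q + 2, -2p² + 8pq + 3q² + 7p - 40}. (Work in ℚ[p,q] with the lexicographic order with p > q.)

Compute a lex Gröbner basis by Buchberger's algorithm.
f_1 = -5pq + 3p - q² - 3, LT = pq.
f_2 = -12p - 2q + 2, LT = p.
f_3 = -2p² + 8pq + 7p + 3q² - 40, LT = p².

S(f_1,f_2): lcm = pq. S = -⅗p + 1/30q² + ⅙q + ⅗.
  leading term p: subtract (1/20)·f_2 from -⅗p + 1/30q² + ⅙q + ⅗ → 1/30q² + 4/15q + ½
  leading term q²: no divisor's leading term divides it; move 1/30q² to the remainder.
  leading term q: no divisor's leading term divides it; move 4/15q to the remainder.
  leading term 1: no divisor's leading term divides it; move ½ to the remainder.
  remainder 1/30q² + 4/15q + ½ ≠ 0; add h_4 = 1/30q² + 4/15q + ½ to the basis.

S(f_1,f_3): lcm = p²q. S = -⅗p² + 21/5pq² + 7/2pq + ⅗p + 3/2q³ - 20q.
  leading term p²: subtract (1/20p)·f_2 from -⅗p² + 21/5pq² + 7/2pq + ⅗p + 3/2q³ - 20q → 21/5pq² + 18/5pq + ½p + 3/2q³ - 20q
  leading term pq²: subtract (-21/25q)·f_1 from 21/5pq² + 18/5pq + ½p + 3/2q³ - 20q → 153/25pq + ½p + 33/50q³ - 563/25q
  leading term pq: subtract (-153/125)·f_1 from 153/25pq + ½p + 33/50q³ - 563/25q → 1043/250p + 33/50q³ - 153/125q² - 563/25q - 459/125
  leading term p: subtract (-1043/3000)·f_2 from 1043/250p + 33/50q³ - 153/125q² - 563/25q - 459/125 → 33/50q³ - 153/125q² - 34823/1500q - 893/300
  leading term q³: subtract (99/5q)·h_4 from 33/50q³ - 153/125q² - 34823/1500q - 893/300 → -813/125q² - 49673/1500q - 893/300
  leading term q²: subtract (-4878/25)·h_4 from -813/125q² - 49673/1500q - 893/300 → 227/12q + 1135/12
  leading term q: no divisor's leading term divides it; move 227/12q to the remainder.
  leading term 1: no divisor's leading term divides it; move 1135/12 to the remainder.
  remainder 227/12q + 1135/12 ≠ 0; add h_5 = 227/12q + 1135/12 to the basis.

The other S-polynomials (S(f_2,f_3), S(f_1,h_4), S(f_2,h_4), S(f_3,h_4), S(f_1,h_5), S(f_2,h_5), S(f_3,h_5), S(h_4,h_5)) all reduce to 0 modulo the current basis, so we have a Gröbner basis.
Inter-reduce: drop elements whose leading term is divisible by another's, tail-reduce, and make monic.
Reduced Gröbner basis: {p - 1, q + 5}.

A lex Gröbner basis eliminates variables successively. Here q + 5 depends only on q, with roots {-5}; lifting each root through the earlier basis elements recovers the full solutions.
  q = -5: the earlier basis element becomes p - 1 = 0, giving p = 1 — point (1, -5).

{(1, -5)}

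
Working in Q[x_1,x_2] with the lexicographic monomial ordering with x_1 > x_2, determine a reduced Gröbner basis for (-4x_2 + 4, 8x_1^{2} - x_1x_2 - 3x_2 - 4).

This is the nonlinear analogue of row-reducing a linear system.

f_1 = -4x_2 + 4, LT = x_2.
f_2 = 8x_1^{2} - x_1x_2 - 3x_2 - 4, LT = x_1^{2}.

The S-polynomials (S(f_1,f_2)) all reduce to 0 modulo the current basis, so we have a Gröbner basis.

G = {x_1^{2} - \tfrac{1}{8}x_1 - \tfrac{7}{8}, x_2 - 1}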